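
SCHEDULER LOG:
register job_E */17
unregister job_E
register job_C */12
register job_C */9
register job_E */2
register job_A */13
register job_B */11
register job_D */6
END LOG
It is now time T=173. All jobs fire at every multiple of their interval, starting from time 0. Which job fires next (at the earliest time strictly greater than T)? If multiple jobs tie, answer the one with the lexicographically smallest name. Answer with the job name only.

Op 1: register job_E */17 -> active={job_E:*/17}
Op 2: unregister job_E -> active={}
Op 3: register job_C */12 -> active={job_C:*/12}
Op 4: register job_C */9 -> active={job_C:*/9}
Op 5: register job_E */2 -> active={job_C:*/9, job_E:*/2}
Op 6: register job_A */13 -> active={job_A:*/13, job_C:*/9, job_E:*/2}
Op 7: register job_B */11 -> active={job_A:*/13, job_B:*/11, job_C:*/9, job_E:*/2}
Op 8: register job_D */6 -> active={job_A:*/13, job_B:*/11, job_C:*/9, job_D:*/6, job_E:*/2}
  job_A: interval 13, next fire after T=173 is 182
  job_B: interval 11, next fire after T=173 is 176
  job_C: interval 9, next fire after T=173 is 180
  job_D: interval 6, next fire after T=173 is 174
  job_E: interval 2, next fire after T=173 is 174
Earliest = 174, winner (lex tiebreak) = job_D

Answer: job_D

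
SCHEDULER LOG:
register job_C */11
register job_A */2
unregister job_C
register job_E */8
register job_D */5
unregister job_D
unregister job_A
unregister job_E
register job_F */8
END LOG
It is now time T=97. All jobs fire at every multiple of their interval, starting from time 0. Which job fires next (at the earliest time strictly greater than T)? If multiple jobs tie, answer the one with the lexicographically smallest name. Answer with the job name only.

Answer: job_F

Derivation:
Op 1: register job_C */11 -> active={job_C:*/11}
Op 2: register job_A */2 -> active={job_A:*/2, job_C:*/11}
Op 3: unregister job_C -> active={job_A:*/2}
Op 4: register job_E */8 -> active={job_A:*/2, job_E:*/8}
Op 5: register job_D */5 -> active={job_A:*/2, job_D:*/5, job_E:*/8}
Op 6: unregister job_D -> active={job_A:*/2, job_E:*/8}
Op 7: unregister job_A -> active={job_E:*/8}
Op 8: unregister job_E -> active={}
Op 9: register job_F */8 -> active={job_F:*/8}
  job_F: interval 8, next fire after T=97 is 104
Earliest = 104, winner (lex tiebreak) = job_F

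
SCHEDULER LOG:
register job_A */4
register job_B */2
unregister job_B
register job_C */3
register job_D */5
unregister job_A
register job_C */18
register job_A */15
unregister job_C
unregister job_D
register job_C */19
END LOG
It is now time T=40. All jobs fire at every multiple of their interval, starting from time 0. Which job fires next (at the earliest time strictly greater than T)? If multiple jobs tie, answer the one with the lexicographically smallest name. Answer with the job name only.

Answer: job_A

Derivation:
Op 1: register job_A */4 -> active={job_A:*/4}
Op 2: register job_B */2 -> active={job_A:*/4, job_B:*/2}
Op 3: unregister job_B -> active={job_A:*/4}
Op 4: register job_C */3 -> active={job_A:*/4, job_C:*/3}
Op 5: register job_D */5 -> active={job_A:*/4, job_C:*/3, job_D:*/5}
Op 6: unregister job_A -> active={job_C:*/3, job_D:*/5}
Op 7: register job_C */18 -> active={job_C:*/18, job_D:*/5}
Op 8: register job_A */15 -> active={job_A:*/15, job_C:*/18, job_D:*/5}
Op 9: unregister job_C -> active={job_A:*/15, job_D:*/5}
Op 10: unregister job_D -> active={job_A:*/15}
Op 11: register job_C */19 -> active={job_A:*/15, job_C:*/19}
  job_A: interval 15, next fire after T=40 is 45
  job_C: interval 19, next fire after T=40 is 57
Earliest = 45, winner (lex tiebreak) = job_A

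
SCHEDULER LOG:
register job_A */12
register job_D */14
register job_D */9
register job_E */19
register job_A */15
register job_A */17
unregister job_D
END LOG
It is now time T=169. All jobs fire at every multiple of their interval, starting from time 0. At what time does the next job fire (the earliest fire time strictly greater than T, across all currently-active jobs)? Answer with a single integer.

Answer: 170

Derivation:
Op 1: register job_A */12 -> active={job_A:*/12}
Op 2: register job_D */14 -> active={job_A:*/12, job_D:*/14}
Op 3: register job_D */9 -> active={job_A:*/12, job_D:*/9}
Op 4: register job_E */19 -> active={job_A:*/12, job_D:*/9, job_E:*/19}
Op 5: register job_A */15 -> active={job_A:*/15, job_D:*/9, job_E:*/19}
Op 6: register job_A */17 -> active={job_A:*/17, job_D:*/9, job_E:*/19}
Op 7: unregister job_D -> active={job_A:*/17, job_E:*/19}
  job_A: interval 17, next fire after T=169 is 170
  job_E: interval 19, next fire after T=169 is 171
Earliest fire time = 170 (job job_A)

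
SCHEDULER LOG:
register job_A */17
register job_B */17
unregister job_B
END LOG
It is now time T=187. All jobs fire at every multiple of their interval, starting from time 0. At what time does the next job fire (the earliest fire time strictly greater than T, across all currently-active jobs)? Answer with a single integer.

Op 1: register job_A */17 -> active={job_A:*/17}
Op 2: register job_B */17 -> active={job_A:*/17, job_B:*/17}
Op 3: unregister job_B -> active={job_A:*/17}
  job_A: interval 17, next fire after T=187 is 204
Earliest fire time = 204 (job job_A)

Answer: 204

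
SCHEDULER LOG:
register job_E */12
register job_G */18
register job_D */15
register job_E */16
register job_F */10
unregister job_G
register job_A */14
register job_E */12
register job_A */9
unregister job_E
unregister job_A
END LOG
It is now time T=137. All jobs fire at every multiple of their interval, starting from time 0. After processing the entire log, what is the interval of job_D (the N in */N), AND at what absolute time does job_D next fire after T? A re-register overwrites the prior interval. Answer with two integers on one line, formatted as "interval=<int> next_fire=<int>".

Op 1: register job_E */12 -> active={job_E:*/12}
Op 2: register job_G */18 -> active={job_E:*/12, job_G:*/18}
Op 3: register job_D */15 -> active={job_D:*/15, job_E:*/12, job_G:*/18}
Op 4: register job_E */16 -> active={job_D:*/15, job_E:*/16, job_G:*/18}
Op 5: register job_F */10 -> active={job_D:*/15, job_E:*/16, job_F:*/10, job_G:*/18}
Op 6: unregister job_G -> active={job_D:*/15, job_E:*/16, job_F:*/10}
Op 7: register job_A */14 -> active={job_A:*/14, job_D:*/15, job_E:*/16, job_F:*/10}
Op 8: register job_E */12 -> active={job_A:*/14, job_D:*/15, job_E:*/12, job_F:*/10}
Op 9: register job_A */9 -> active={job_A:*/9, job_D:*/15, job_E:*/12, job_F:*/10}
Op 10: unregister job_E -> active={job_A:*/9, job_D:*/15, job_F:*/10}
Op 11: unregister job_A -> active={job_D:*/15, job_F:*/10}
Final interval of job_D = 15
Next fire of job_D after T=137: (137//15+1)*15 = 150

Answer: interval=15 next_fire=150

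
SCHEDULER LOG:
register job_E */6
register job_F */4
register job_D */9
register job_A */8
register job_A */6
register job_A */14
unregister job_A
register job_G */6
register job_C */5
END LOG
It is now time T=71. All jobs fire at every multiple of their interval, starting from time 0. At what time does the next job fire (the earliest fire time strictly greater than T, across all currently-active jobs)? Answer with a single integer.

Op 1: register job_E */6 -> active={job_E:*/6}
Op 2: register job_F */4 -> active={job_E:*/6, job_F:*/4}
Op 3: register job_D */9 -> active={job_D:*/9, job_E:*/6, job_F:*/4}
Op 4: register job_A */8 -> active={job_A:*/8, job_D:*/9, job_E:*/6, job_F:*/4}
Op 5: register job_A */6 -> active={job_A:*/6, job_D:*/9, job_E:*/6, job_F:*/4}
Op 6: register job_A */14 -> active={job_A:*/14, job_D:*/9, job_E:*/6, job_F:*/4}
Op 7: unregister job_A -> active={job_D:*/9, job_E:*/6, job_F:*/4}
Op 8: register job_G */6 -> active={job_D:*/9, job_E:*/6, job_F:*/4, job_G:*/6}
Op 9: register job_C */5 -> active={job_C:*/5, job_D:*/9, job_E:*/6, job_F:*/4, job_G:*/6}
  job_C: interval 5, next fire after T=71 is 75
  job_D: interval 9, next fire after T=71 is 72
  job_E: interval 6, next fire after T=71 is 72
  job_F: interval 4, next fire after T=71 is 72
  job_G: interval 6, next fire after T=71 is 72
Earliest fire time = 72 (job job_D)

Answer: 72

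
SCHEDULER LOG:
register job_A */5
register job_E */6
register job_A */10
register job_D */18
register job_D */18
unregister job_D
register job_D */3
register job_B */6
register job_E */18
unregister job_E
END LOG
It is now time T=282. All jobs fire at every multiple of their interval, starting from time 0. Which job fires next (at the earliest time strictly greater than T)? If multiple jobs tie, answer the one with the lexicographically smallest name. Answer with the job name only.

Answer: job_D

Derivation:
Op 1: register job_A */5 -> active={job_A:*/5}
Op 2: register job_E */6 -> active={job_A:*/5, job_E:*/6}
Op 3: register job_A */10 -> active={job_A:*/10, job_E:*/6}
Op 4: register job_D */18 -> active={job_A:*/10, job_D:*/18, job_E:*/6}
Op 5: register job_D */18 -> active={job_A:*/10, job_D:*/18, job_E:*/6}
Op 6: unregister job_D -> active={job_A:*/10, job_E:*/6}
Op 7: register job_D */3 -> active={job_A:*/10, job_D:*/3, job_E:*/6}
Op 8: register job_B */6 -> active={job_A:*/10, job_B:*/6, job_D:*/3, job_E:*/6}
Op 9: register job_E */18 -> active={job_A:*/10, job_B:*/6, job_D:*/3, job_E:*/18}
Op 10: unregister job_E -> active={job_A:*/10, job_B:*/6, job_D:*/3}
  job_A: interval 10, next fire after T=282 is 290
  job_B: interval 6, next fire after T=282 is 288
  job_D: interval 3, next fire after T=282 is 285
Earliest = 285, winner (lex tiebreak) = job_D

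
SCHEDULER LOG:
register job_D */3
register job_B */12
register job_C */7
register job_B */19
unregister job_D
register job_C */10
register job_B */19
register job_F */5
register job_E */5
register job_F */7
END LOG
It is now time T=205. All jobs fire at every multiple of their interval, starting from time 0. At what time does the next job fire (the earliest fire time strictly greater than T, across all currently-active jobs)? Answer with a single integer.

Op 1: register job_D */3 -> active={job_D:*/3}
Op 2: register job_B */12 -> active={job_B:*/12, job_D:*/3}
Op 3: register job_C */7 -> active={job_B:*/12, job_C:*/7, job_D:*/3}
Op 4: register job_B */19 -> active={job_B:*/19, job_C:*/7, job_D:*/3}
Op 5: unregister job_D -> active={job_B:*/19, job_C:*/7}
Op 6: register job_C */10 -> active={job_B:*/19, job_C:*/10}
Op 7: register job_B */19 -> active={job_B:*/19, job_C:*/10}
Op 8: register job_F */5 -> active={job_B:*/19, job_C:*/10, job_F:*/5}
Op 9: register job_E */5 -> active={job_B:*/19, job_C:*/10, job_E:*/5, job_F:*/5}
Op 10: register job_F */7 -> active={job_B:*/19, job_C:*/10, job_E:*/5, job_F:*/7}
  job_B: interval 19, next fire after T=205 is 209
  job_C: interval 10, next fire after T=205 is 210
  job_E: interval 5, next fire after T=205 is 210
  job_F: interval 7, next fire after T=205 is 210
Earliest fire time = 209 (job job_B)

Answer: 209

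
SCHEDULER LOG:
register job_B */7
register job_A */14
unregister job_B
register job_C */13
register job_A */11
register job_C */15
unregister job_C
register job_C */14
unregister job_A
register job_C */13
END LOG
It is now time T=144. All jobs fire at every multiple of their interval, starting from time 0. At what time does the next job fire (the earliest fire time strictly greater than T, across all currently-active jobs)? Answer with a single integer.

Answer: 156

Derivation:
Op 1: register job_B */7 -> active={job_B:*/7}
Op 2: register job_A */14 -> active={job_A:*/14, job_B:*/7}
Op 3: unregister job_B -> active={job_A:*/14}
Op 4: register job_C */13 -> active={job_A:*/14, job_C:*/13}
Op 5: register job_A */11 -> active={job_A:*/11, job_C:*/13}
Op 6: register job_C */15 -> active={job_A:*/11, job_C:*/15}
Op 7: unregister job_C -> active={job_A:*/11}
Op 8: register job_C */14 -> active={job_A:*/11, job_C:*/14}
Op 9: unregister job_A -> active={job_C:*/14}
Op 10: register job_C */13 -> active={job_C:*/13}
  job_C: interval 13, next fire after T=144 is 156
Earliest fire time = 156 (job job_C)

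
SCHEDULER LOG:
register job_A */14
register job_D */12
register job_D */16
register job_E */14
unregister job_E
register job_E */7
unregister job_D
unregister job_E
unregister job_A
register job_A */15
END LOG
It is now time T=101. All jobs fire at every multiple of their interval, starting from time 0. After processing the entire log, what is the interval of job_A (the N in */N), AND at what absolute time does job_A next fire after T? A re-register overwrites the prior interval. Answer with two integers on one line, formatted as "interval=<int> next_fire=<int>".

Answer: interval=15 next_fire=105

Derivation:
Op 1: register job_A */14 -> active={job_A:*/14}
Op 2: register job_D */12 -> active={job_A:*/14, job_D:*/12}
Op 3: register job_D */16 -> active={job_A:*/14, job_D:*/16}
Op 4: register job_E */14 -> active={job_A:*/14, job_D:*/16, job_E:*/14}
Op 5: unregister job_E -> active={job_A:*/14, job_D:*/16}
Op 6: register job_E */7 -> active={job_A:*/14, job_D:*/16, job_E:*/7}
Op 7: unregister job_D -> active={job_A:*/14, job_E:*/7}
Op 8: unregister job_E -> active={job_A:*/14}
Op 9: unregister job_A -> active={}
Op 10: register job_A */15 -> active={job_A:*/15}
Final interval of job_A = 15
Next fire of job_A after T=101: (101//15+1)*15 = 105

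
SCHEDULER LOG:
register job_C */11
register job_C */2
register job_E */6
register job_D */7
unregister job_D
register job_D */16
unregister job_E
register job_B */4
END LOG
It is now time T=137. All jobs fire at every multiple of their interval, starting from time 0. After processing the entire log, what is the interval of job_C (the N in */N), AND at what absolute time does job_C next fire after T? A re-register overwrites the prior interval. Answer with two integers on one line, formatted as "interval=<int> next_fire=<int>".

Answer: interval=2 next_fire=138

Derivation:
Op 1: register job_C */11 -> active={job_C:*/11}
Op 2: register job_C */2 -> active={job_C:*/2}
Op 3: register job_E */6 -> active={job_C:*/2, job_E:*/6}
Op 4: register job_D */7 -> active={job_C:*/2, job_D:*/7, job_E:*/6}
Op 5: unregister job_D -> active={job_C:*/2, job_E:*/6}
Op 6: register job_D */16 -> active={job_C:*/2, job_D:*/16, job_E:*/6}
Op 7: unregister job_E -> active={job_C:*/2, job_D:*/16}
Op 8: register job_B */4 -> active={job_B:*/4, job_C:*/2, job_D:*/16}
Final interval of job_C = 2
Next fire of job_C after T=137: (137//2+1)*2 = 138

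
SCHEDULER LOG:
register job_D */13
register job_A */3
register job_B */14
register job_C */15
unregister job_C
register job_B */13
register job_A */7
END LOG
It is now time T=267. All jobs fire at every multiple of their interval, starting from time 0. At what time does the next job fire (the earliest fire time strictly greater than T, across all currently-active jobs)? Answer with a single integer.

Op 1: register job_D */13 -> active={job_D:*/13}
Op 2: register job_A */3 -> active={job_A:*/3, job_D:*/13}
Op 3: register job_B */14 -> active={job_A:*/3, job_B:*/14, job_D:*/13}
Op 4: register job_C */15 -> active={job_A:*/3, job_B:*/14, job_C:*/15, job_D:*/13}
Op 5: unregister job_C -> active={job_A:*/3, job_B:*/14, job_D:*/13}
Op 6: register job_B */13 -> active={job_A:*/3, job_B:*/13, job_D:*/13}
Op 7: register job_A */7 -> active={job_A:*/7, job_B:*/13, job_D:*/13}
  job_A: interval 7, next fire after T=267 is 273
  job_B: interval 13, next fire after T=267 is 273
  job_D: interval 13, next fire after T=267 is 273
Earliest fire time = 273 (job job_A)

Answer: 273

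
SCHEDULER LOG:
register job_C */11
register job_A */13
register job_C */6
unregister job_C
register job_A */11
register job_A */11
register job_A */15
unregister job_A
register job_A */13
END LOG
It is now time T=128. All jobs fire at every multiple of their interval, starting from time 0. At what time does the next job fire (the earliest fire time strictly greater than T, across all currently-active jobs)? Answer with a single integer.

Op 1: register job_C */11 -> active={job_C:*/11}
Op 2: register job_A */13 -> active={job_A:*/13, job_C:*/11}
Op 3: register job_C */6 -> active={job_A:*/13, job_C:*/6}
Op 4: unregister job_C -> active={job_A:*/13}
Op 5: register job_A */11 -> active={job_A:*/11}
Op 6: register job_A */11 -> active={job_A:*/11}
Op 7: register job_A */15 -> active={job_A:*/15}
Op 8: unregister job_A -> active={}
Op 9: register job_A */13 -> active={job_A:*/13}
  job_A: interval 13, next fire after T=128 is 130
Earliest fire time = 130 (job job_A)

Answer: 130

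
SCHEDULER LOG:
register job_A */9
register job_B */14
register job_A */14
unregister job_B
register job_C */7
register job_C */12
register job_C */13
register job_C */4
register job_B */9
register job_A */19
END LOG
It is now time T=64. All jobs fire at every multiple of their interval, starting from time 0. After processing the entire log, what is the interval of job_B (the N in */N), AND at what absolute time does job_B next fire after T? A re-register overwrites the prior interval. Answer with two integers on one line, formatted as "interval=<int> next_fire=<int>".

Answer: interval=9 next_fire=72

Derivation:
Op 1: register job_A */9 -> active={job_A:*/9}
Op 2: register job_B */14 -> active={job_A:*/9, job_B:*/14}
Op 3: register job_A */14 -> active={job_A:*/14, job_B:*/14}
Op 4: unregister job_B -> active={job_A:*/14}
Op 5: register job_C */7 -> active={job_A:*/14, job_C:*/7}
Op 6: register job_C */12 -> active={job_A:*/14, job_C:*/12}
Op 7: register job_C */13 -> active={job_A:*/14, job_C:*/13}
Op 8: register job_C */4 -> active={job_A:*/14, job_C:*/4}
Op 9: register job_B */9 -> active={job_A:*/14, job_B:*/9, job_C:*/4}
Op 10: register job_A */19 -> active={job_A:*/19, job_B:*/9, job_C:*/4}
Final interval of job_B = 9
Next fire of job_B after T=64: (64//9+1)*9 = 72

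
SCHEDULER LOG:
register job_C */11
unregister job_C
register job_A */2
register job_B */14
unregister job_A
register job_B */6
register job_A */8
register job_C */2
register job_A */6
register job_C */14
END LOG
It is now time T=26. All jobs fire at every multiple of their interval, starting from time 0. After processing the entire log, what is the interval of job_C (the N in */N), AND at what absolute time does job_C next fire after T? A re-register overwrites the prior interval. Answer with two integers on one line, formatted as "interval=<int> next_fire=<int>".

Op 1: register job_C */11 -> active={job_C:*/11}
Op 2: unregister job_C -> active={}
Op 3: register job_A */2 -> active={job_A:*/2}
Op 4: register job_B */14 -> active={job_A:*/2, job_B:*/14}
Op 5: unregister job_A -> active={job_B:*/14}
Op 6: register job_B */6 -> active={job_B:*/6}
Op 7: register job_A */8 -> active={job_A:*/8, job_B:*/6}
Op 8: register job_C */2 -> active={job_A:*/8, job_B:*/6, job_C:*/2}
Op 9: register job_A */6 -> active={job_A:*/6, job_B:*/6, job_C:*/2}
Op 10: register job_C */14 -> active={job_A:*/6, job_B:*/6, job_C:*/14}
Final interval of job_C = 14
Next fire of job_C after T=26: (26//14+1)*14 = 28

Answer: interval=14 next_fire=28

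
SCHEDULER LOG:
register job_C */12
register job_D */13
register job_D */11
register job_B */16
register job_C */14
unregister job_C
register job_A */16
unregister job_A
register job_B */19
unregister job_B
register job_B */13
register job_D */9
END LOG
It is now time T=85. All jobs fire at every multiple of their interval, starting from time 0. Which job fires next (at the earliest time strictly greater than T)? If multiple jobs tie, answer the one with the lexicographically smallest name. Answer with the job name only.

Answer: job_D

Derivation:
Op 1: register job_C */12 -> active={job_C:*/12}
Op 2: register job_D */13 -> active={job_C:*/12, job_D:*/13}
Op 3: register job_D */11 -> active={job_C:*/12, job_D:*/11}
Op 4: register job_B */16 -> active={job_B:*/16, job_C:*/12, job_D:*/11}
Op 5: register job_C */14 -> active={job_B:*/16, job_C:*/14, job_D:*/11}
Op 6: unregister job_C -> active={job_B:*/16, job_D:*/11}
Op 7: register job_A */16 -> active={job_A:*/16, job_B:*/16, job_D:*/11}
Op 8: unregister job_A -> active={job_B:*/16, job_D:*/11}
Op 9: register job_B */19 -> active={job_B:*/19, job_D:*/11}
Op 10: unregister job_B -> active={job_D:*/11}
Op 11: register job_B */13 -> active={job_B:*/13, job_D:*/11}
Op 12: register job_D */9 -> active={job_B:*/13, job_D:*/9}
  job_B: interval 13, next fire after T=85 is 91
  job_D: interval 9, next fire after T=85 is 90
Earliest = 90, winner (lex tiebreak) = job_D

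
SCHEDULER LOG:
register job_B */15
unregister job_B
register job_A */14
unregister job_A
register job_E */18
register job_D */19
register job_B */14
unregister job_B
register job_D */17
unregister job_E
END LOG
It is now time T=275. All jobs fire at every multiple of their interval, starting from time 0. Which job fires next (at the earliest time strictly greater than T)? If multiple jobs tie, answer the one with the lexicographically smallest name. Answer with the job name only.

Answer: job_D

Derivation:
Op 1: register job_B */15 -> active={job_B:*/15}
Op 2: unregister job_B -> active={}
Op 3: register job_A */14 -> active={job_A:*/14}
Op 4: unregister job_A -> active={}
Op 5: register job_E */18 -> active={job_E:*/18}
Op 6: register job_D */19 -> active={job_D:*/19, job_E:*/18}
Op 7: register job_B */14 -> active={job_B:*/14, job_D:*/19, job_E:*/18}
Op 8: unregister job_B -> active={job_D:*/19, job_E:*/18}
Op 9: register job_D */17 -> active={job_D:*/17, job_E:*/18}
Op 10: unregister job_E -> active={job_D:*/17}
  job_D: interval 17, next fire after T=275 is 289
Earliest = 289, winner (lex tiebreak) = job_D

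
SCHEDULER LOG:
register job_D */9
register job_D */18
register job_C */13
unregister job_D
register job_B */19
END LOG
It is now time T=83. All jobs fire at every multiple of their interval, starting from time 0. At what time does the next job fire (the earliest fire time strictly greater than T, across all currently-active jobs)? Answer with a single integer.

Answer: 91

Derivation:
Op 1: register job_D */9 -> active={job_D:*/9}
Op 2: register job_D */18 -> active={job_D:*/18}
Op 3: register job_C */13 -> active={job_C:*/13, job_D:*/18}
Op 4: unregister job_D -> active={job_C:*/13}
Op 5: register job_B */19 -> active={job_B:*/19, job_C:*/13}
  job_B: interval 19, next fire after T=83 is 95
  job_C: interval 13, next fire after T=83 is 91
Earliest fire time = 91 (job job_C)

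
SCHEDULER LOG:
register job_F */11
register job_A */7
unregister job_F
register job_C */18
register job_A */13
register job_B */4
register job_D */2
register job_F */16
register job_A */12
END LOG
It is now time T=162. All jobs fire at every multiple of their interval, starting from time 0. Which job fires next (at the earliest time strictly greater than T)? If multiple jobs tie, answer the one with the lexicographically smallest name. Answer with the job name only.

Answer: job_B

Derivation:
Op 1: register job_F */11 -> active={job_F:*/11}
Op 2: register job_A */7 -> active={job_A:*/7, job_F:*/11}
Op 3: unregister job_F -> active={job_A:*/7}
Op 4: register job_C */18 -> active={job_A:*/7, job_C:*/18}
Op 5: register job_A */13 -> active={job_A:*/13, job_C:*/18}
Op 6: register job_B */4 -> active={job_A:*/13, job_B:*/4, job_C:*/18}
Op 7: register job_D */2 -> active={job_A:*/13, job_B:*/4, job_C:*/18, job_D:*/2}
Op 8: register job_F */16 -> active={job_A:*/13, job_B:*/4, job_C:*/18, job_D:*/2, job_F:*/16}
Op 9: register job_A */12 -> active={job_A:*/12, job_B:*/4, job_C:*/18, job_D:*/2, job_F:*/16}
  job_A: interval 12, next fire after T=162 is 168
  job_B: interval 4, next fire after T=162 is 164
  job_C: interval 18, next fire after T=162 is 180
  job_D: interval 2, next fire after T=162 is 164
  job_F: interval 16, next fire after T=162 is 176
Earliest = 164, winner (lex tiebreak) = job_B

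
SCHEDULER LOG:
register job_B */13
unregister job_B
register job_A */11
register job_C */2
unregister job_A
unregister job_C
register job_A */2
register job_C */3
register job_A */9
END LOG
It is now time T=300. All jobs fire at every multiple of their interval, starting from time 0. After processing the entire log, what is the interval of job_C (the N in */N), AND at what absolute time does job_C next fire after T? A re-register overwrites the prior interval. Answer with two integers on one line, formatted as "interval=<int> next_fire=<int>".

Answer: interval=3 next_fire=303

Derivation:
Op 1: register job_B */13 -> active={job_B:*/13}
Op 2: unregister job_B -> active={}
Op 3: register job_A */11 -> active={job_A:*/11}
Op 4: register job_C */2 -> active={job_A:*/11, job_C:*/2}
Op 5: unregister job_A -> active={job_C:*/2}
Op 6: unregister job_C -> active={}
Op 7: register job_A */2 -> active={job_A:*/2}
Op 8: register job_C */3 -> active={job_A:*/2, job_C:*/3}
Op 9: register job_A */9 -> active={job_A:*/9, job_C:*/3}
Final interval of job_C = 3
Next fire of job_C after T=300: (300//3+1)*3 = 303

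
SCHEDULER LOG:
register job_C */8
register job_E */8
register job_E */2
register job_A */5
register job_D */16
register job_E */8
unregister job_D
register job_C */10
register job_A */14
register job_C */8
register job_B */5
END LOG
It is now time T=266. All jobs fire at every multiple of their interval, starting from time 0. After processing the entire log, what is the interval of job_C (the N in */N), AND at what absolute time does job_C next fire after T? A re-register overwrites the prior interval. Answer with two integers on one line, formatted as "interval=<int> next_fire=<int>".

Answer: interval=8 next_fire=272

Derivation:
Op 1: register job_C */8 -> active={job_C:*/8}
Op 2: register job_E */8 -> active={job_C:*/8, job_E:*/8}
Op 3: register job_E */2 -> active={job_C:*/8, job_E:*/2}
Op 4: register job_A */5 -> active={job_A:*/5, job_C:*/8, job_E:*/2}
Op 5: register job_D */16 -> active={job_A:*/5, job_C:*/8, job_D:*/16, job_E:*/2}
Op 6: register job_E */8 -> active={job_A:*/5, job_C:*/8, job_D:*/16, job_E:*/8}
Op 7: unregister job_D -> active={job_A:*/5, job_C:*/8, job_E:*/8}
Op 8: register job_C */10 -> active={job_A:*/5, job_C:*/10, job_E:*/8}
Op 9: register job_A */14 -> active={job_A:*/14, job_C:*/10, job_E:*/8}
Op 10: register job_C */8 -> active={job_A:*/14, job_C:*/8, job_E:*/8}
Op 11: register job_B */5 -> active={job_A:*/14, job_B:*/5, job_C:*/8, job_E:*/8}
Final interval of job_C = 8
Next fire of job_C after T=266: (266//8+1)*8 = 272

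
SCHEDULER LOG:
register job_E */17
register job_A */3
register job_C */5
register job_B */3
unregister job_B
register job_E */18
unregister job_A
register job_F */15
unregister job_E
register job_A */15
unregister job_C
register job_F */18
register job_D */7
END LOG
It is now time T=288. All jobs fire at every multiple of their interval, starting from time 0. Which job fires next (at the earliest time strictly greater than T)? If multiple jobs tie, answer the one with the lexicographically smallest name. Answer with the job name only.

Answer: job_D

Derivation:
Op 1: register job_E */17 -> active={job_E:*/17}
Op 2: register job_A */3 -> active={job_A:*/3, job_E:*/17}
Op 3: register job_C */5 -> active={job_A:*/3, job_C:*/5, job_E:*/17}
Op 4: register job_B */3 -> active={job_A:*/3, job_B:*/3, job_C:*/5, job_E:*/17}
Op 5: unregister job_B -> active={job_A:*/3, job_C:*/5, job_E:*/17}
Op 6: register job_E */18 -> active={job_A:*/3, job_C:*/5, job_E:*/18}
Op 7: unregister job_A -> active={job_C:*/5, job_E:*/18}
Op 8: register job_F */15 -> active={job_C:*/5, job_E:*/18, job_F:*/15}
Op 9: unregister job_E -> active={job_C:*/5, job_F:*/15}
Op 10: register job_A */15 -> active={job_A:*/15, job_C:*/5, job_F:*/15}
Op 11: unregister job_C -> active={job_A:*/15, job_F:*/15}
Op 12: register job_F */18 -> active={job_A:*/15, job_F:*/18}
Op 13: register job_D */7 -> active={job_A:*/15, job_D:*/7, job_F:*/18}
  job_A: interval 15, next fire after T=288 is 300
  job_D: interval 7, next fire after T=288 is 294
  job_F: interval 18, next fire after T=288 is 306
Earliest = 294, winner (lex tiebreak) = job_D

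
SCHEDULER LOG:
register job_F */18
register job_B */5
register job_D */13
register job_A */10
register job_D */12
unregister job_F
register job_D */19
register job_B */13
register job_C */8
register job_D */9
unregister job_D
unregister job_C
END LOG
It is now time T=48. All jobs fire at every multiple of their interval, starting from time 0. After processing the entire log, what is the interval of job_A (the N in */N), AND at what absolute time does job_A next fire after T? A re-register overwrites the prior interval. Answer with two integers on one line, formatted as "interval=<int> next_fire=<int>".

Op 1: register job_F */18 -> active={job_F:*/18}
Op 2: register job_B */5 -> active={job_B:*/5, job_F:*/18}
Op 3: register job_D */13 -> active={job_B:*/5, job_D:*/13, job_F:*/18}
Op 4: register job_A */10 -> active={job_A:*/10, job_B:*/5, job_D:*/13, job_F:*/18}
Op 5: register job_D */12 -> active={job_A:*/10, job_B:*/5, job_D:*/12, job_F:*/18}
Op 6: unregister job_F -> active={job_A:*/10, job_B:*/5, job_D:*/12}
Op 7: register job_D */19 -> active={job_A:*/10, job_B:*/5, job_D:*/19}
Op 8: register job_B */13 -> active={job_A:*/10, job_B:*/13, job_D:*/19}
Op 9: register job_C */8 -> active={job_A:*/10, job_B:*/13, job_C:*/8, job_D:*/19}
Op 10: register job_D */9 -> active={job_A:*/10, job_B:*/13, job_C:*/8, job_D:*/9}
Op 11: unregister job_D -> active={job_A:*/10, job_B:*/13, job_C:*/8}
Op 12: unregister job_C -> active={job_A:*/10, job_B:*/13}
Final interval of job_A = 10
Next fire of job_A after T=48: (48//10+1)*10 = 50

Answer: interval=10 next_fire=50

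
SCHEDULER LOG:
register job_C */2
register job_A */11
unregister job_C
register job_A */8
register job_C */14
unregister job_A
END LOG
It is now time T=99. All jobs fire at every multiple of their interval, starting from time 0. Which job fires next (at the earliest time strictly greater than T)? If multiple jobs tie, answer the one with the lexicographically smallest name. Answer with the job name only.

Answer: job_C

Derivation:
Op 1: register job_C */2 -> active={job_C:*/2}
Op 2: register job_A */11 -> active={job_A:*/11, job_C:*/2}
Op 3: unregister job_C -> active={job_A:*/11}
Op 4: register job_A */8 -> active={job_A:*/8}
Op 5: register job_C */14 -> active={job_A:*/8, job_C:*/14}
Op 6: unregister job_A -> active={job_C:*/14}
  job_C: interval 14, next fire after T=99 is 112
Earliest = 112, winner (lex tiebreak) = job_C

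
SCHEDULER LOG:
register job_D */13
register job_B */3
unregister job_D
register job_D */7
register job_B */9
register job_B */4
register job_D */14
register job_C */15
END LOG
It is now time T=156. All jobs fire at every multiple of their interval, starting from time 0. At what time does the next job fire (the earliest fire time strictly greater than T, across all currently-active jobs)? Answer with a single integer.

Answer: 160

Derivation:
Op 1: register job_D */13 -> active={job_D:*/13}
Op 2: register job_B */3 -> active={job_B:*/3, job_D:*/13}
Op 3: unregister job_D -> active={job_B:*/3}
Op 4: register job_D */7 -> active={job_B:*/3, job_D:*/7}
Op 5: register job_B */9 -> active={job_B:*/9, job_D:*/7}
Op 6: register job_B */4 -> active={job_B:*/4, job_D:*/7}
Op 7: register job_D */14 -> active={job_B:*/4, job_D:*/14}
Op 8: register job_C */15 -> active={job_B:*/4, job_C:*/15, job_D:*/14}
  job_B: interval 4, next fire after T=156 is 160
  job_C: interval 15, next fire after T=156 is 165
  job_D: interval 14, next fire after T=156 is 168
Earliest fire time = 160 (job job_B)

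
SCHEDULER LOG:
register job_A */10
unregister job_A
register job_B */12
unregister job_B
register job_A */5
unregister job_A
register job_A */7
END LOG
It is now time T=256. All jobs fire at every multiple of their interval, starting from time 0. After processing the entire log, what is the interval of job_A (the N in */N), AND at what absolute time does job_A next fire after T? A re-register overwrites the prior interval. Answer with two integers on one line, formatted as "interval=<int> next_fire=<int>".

Op 1: register job_A */10 -> active={job_A:*/10}
Op 2: unregister job_A -> active={}
Op 3: register job_B */12 -> active={job_B:*/12}
Op 4: unregister job_B -> active={}
Op 5: register job_A */5 -> active={job_A:*/5}
Op 6: unregister job_A -> active={}
Op 7: register job_A */7 -> active={job_A:*/7}
Final interval of job_A = 7
Next fire of job_A after T=256: (256//7+1)*7 = 259

Answer: interval=7 next_fire=259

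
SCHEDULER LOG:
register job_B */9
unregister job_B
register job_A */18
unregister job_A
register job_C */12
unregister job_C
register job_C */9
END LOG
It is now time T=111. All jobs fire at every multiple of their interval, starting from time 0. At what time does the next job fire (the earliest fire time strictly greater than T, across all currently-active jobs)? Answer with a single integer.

Op 1: register job_B */9 -> active={job_B:*/9}
Op 2: unregister job_B -> active={}
Op 3: register job_A */18 -> active={job_A:*/18}
Op 4: unregister job_A -> active={}
Op 5: register job_C */12 -> active={job_C:*/12}
Op 6: unregister job_C -> active={}
Op 7: register job_C */9 -> active={job_C:*/9}
  job_C: interval 9, next fire after T=111 is 117
Earliest fire time = 117 (job job_C)

Answer: 117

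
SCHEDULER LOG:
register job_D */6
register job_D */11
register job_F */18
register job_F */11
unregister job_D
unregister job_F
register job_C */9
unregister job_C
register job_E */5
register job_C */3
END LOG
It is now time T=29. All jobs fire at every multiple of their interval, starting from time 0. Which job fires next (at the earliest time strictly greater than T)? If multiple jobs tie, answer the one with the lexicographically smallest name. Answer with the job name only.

Op 1: register job_D */6 -> active={job_D:*/6}
Op 2: register job_D */11 -> active={job_D:*/11}
Op 3: register job_F */18 -> active={job_D:*/11, job_F:*/18}
Op 4: register job_F */11 -> active={job_D:*/11, job_F:*/11}
Op 5: unregister job_D -> active={job_F:*/11}
Op 6: unregister job_F -> active={}
Op 7: register job_C */9 -> active={job_C:*/9}
Op 8: unregister job_C -> active={}
Op 9: register job_E */5 -> active={job_E:*/5}
Op 10: register job_C */3 -> active={job_C:*/3, job_E:*/5}
  job_C: interval 3, next fire after T=29 is 30
  job_E: interval 5, next fire after T=29 is 30
Earliest = 30, winner (lex tiebreak) = job_C

Answer: job_C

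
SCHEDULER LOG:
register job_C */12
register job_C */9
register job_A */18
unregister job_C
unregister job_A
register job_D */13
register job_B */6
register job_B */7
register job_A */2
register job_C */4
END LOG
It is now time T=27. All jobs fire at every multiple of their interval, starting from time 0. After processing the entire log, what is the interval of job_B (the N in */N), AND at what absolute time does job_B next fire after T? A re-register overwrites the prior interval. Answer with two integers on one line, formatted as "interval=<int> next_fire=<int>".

Answer: interval=7 next_fire=28

Derivation:
Op 1: register job_C */12 -> active={job_C:*/12}
Op 2: register job_C */9 -> active={job_C:*/9}
Op 3: register job_A */18 -> active={job_A:*/18, job_C:*/9}
Op 4: unregister job_C -> active={job_A:*/18}
Op 5: unregister job_A -> active={}
Op 6: register job_D */13 -> active={job_D:*/13}
Op 7: register job_B */6 -> active={job_B:*/6, job_D:*/13}
Op 8: register job_B */7 -> active={job_B:*/7, job_D:*/13}
Op 9: register job_A */2 -> active={job_A:*/2, job_B:*/7, job_D:*/13}
Op 10: register job_C */4 -> active={job_A:*/2, job_B:*/7, job_C:*/4, job_D:*/13}
Final interval of job_B = 7
Next fire of job_B after T=27: (27//7+1)*7 = 28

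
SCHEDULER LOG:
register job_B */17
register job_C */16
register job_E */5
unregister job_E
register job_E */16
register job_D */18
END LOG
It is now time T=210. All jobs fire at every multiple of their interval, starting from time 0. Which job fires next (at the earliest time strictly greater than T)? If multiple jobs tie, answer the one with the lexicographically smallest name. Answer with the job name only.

Answer: job_D

Derivation:
Op 1: register job_B */17 -> active={job_B:*/17}
Op 2: register job_C */16 -> active={job_B:*/17, job_C:*/16}
Op 3: register job_E */5 -> active={job_B:*/17, job_C:*/16, job_E:*/5}
Op 4: unregister job_E -> active={job_B:*/17, job_C:*/16}
Op 5: register job_E */16 -> active={job_B:*/17, job_C:*/16, job_E:*/16}
Op 6: register job_D */18 -> active={job_B:*/17, job_C:*/16, job_D:*/18, job_E:*/16}
  job_B: interval 17, next fire after T=210 is 221
  job_C: interval 16, next fire after T=210 is 224
  job_D: interval 18, next fire after T=210 is 216
  job_E: interval 16, next fire after T=210 is 224
Earliest = 216, winner (lex tiebreak) = job_D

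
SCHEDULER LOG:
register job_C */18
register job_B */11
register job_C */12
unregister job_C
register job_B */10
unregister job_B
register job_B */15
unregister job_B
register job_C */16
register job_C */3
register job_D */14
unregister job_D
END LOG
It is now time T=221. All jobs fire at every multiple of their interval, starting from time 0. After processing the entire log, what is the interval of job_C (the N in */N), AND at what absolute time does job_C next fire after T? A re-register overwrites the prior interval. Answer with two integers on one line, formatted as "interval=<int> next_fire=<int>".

Op 1: register job_C */18 -> active={job_C:*/18}
Op 2: register job_B */11 -> active={job_B:*/11, job_C:*/18}
Op 3: register job_C */12 -> active={job_B:*/11, job_C:*/12}
Op 4: unregister job_C -> active={job_B:*/11}
Op 5: register job_B */10 -> active={job_B:*/10}
Op 6: unregister job_B -> active={}
Op 7: register job_B */15 -> active={job_B:*/15}
Op 8: unregister job_B -> active={}
Op 9: register job_C */16 -> active={job_C:*/16}
Op 10: register job_C */3 -> active={job_C:*/3}
Op 11: register job_D */14 -> active={job_C:*/3, job_D:*/14}
Op 12: unregister job_D -> active={job_C:*/3}
Final interval of job_C = 3
Next fire of job_C after T=221: (221//3+1)*3 = 222

Answer: interval=3 next_fire=222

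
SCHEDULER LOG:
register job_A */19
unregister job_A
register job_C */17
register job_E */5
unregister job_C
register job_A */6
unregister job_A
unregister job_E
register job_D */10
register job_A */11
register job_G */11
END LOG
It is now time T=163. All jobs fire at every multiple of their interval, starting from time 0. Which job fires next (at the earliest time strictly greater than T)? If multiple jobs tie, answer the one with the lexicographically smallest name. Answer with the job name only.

Answer: job_A

Derivation:
Op 1: register job_A */19 -> active={job_A:*/19}
Op 2: unregister job_A -> active={}
Op 3: register job_C */17 -> active={job_C:*/17}
Op 4: register job_E */5 -> active={job_C:*/17, job_E:*/5}
Op 5: unregister job_C -> active={job_E:*/5}
Op 6: register job_A */6 -> active={job_A:*/6, job_E:*/5}
Op 7: unregister job_A -> active={job_E:*/5}
Op 8: unregister job_E -> active={}
Op 9: register job_D */10 -> active={job_D:*/10}
Op 10: register job_A */11 -> active={job_A:*/11, job_D:*/10}
Op 11: register job_G */11 -> active={job_A:*/11, job_D:*/10, job_G:*/11}
  job_A: interval 11, next fire after T=163 is 165
  job_D: interval 10, next fire after T=163 is 170
  job_G: interval 11, next fire after T=163 is 165
Earliest = 165, winner (lex tiebreak) = job_A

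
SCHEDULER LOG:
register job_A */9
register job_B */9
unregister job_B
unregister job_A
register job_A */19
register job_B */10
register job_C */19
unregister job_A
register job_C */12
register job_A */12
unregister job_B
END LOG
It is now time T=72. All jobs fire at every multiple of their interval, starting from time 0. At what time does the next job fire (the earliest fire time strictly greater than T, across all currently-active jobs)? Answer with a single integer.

Op 1: register job_A */9 -> active={job_A:*/9}
Op 2: register job_B */9 -> active={job_A:*/9, job_B:*/9}
Op 3: unregister job_B -> active={job_A:*/9}
Op 4: unregister job_A -> active={}
Op 5: register job_A */19 -> active={job_A:*/19}
Op 6: register job_B */10 -> active={job_A:*/19, job_B:*/10}
Op 7: register job_C */19 -> active={job_A:*/19, job_B:*/10, job_C:*/19}
Op 8: unregister job_A -> active={job_B:*/10, job_C:*/19}
Op 9: register job_C */12 -> active={job_B:*/10, job_C:*/12}
Op 10: register job_A */12 -> active={job_A:*/12, job_B:*/10, job_C:*/12}
Op 11: unregister job_B -> active={job_A:*/12, job_C:*/12}
  job_A: interval 12, next fire after T=72 is 84
  job_C: interval 12, next fire after T=72 is 84
Earliest fire time = 84 (job job_A)

Answer: 84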